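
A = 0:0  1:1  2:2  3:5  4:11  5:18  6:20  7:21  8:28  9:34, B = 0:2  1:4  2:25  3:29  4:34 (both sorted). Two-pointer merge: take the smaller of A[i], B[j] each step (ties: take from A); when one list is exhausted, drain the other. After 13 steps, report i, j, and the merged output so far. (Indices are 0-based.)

[i=0,j=0] A[i]=0<=B[j]=2 take 0 → i++
[i=1,j=0] A[i]=1<=B[j]=2 take 1 → i++
[i=2,j=0] A[i]=2<=B[j]=2 take 2 → i++
[i=3,j=0] A[i]=5>B[j]=2 take 2 → j++
[i=3,j=1] A[i]=5>B[j]=4 take 4 → j++
[i=3,j=2] A[i]=5<=B[j]=25 take 5 → i++
[i=4,j=2] A[i]=11<=B[j]=25 take 11 → i++
[i=5,j=2] A[i]=18<=B[j]=25 take 18 → i++
[i=6,j=2] A[i]=20<=B[j]=25 take 20 → i++
[i=7,j=2] A[i]=21<=B[j]=25 take 21 → i++
[i=8,j=2] A[i]=28>B[j]=25 take 25 → j++
[i=8,j=3] A[i]=28<=B[j]=29 take 28 → i++
[i=9,j=3] A[i]=34>B[j]=29 take 29 → j++

i=9, j=4, merged so far=[0, 1, 2, 2, 4, 5, 11, 18, 20, 21, 25, 28, 29]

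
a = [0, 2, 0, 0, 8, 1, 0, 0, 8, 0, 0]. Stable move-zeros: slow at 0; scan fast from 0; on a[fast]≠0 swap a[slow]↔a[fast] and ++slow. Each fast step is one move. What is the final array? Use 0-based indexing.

(s=0,f=0) a[fast]=0 → fast++
(s=0,f=1) a[fast]=2≠0 swap→a[0]=2 → slow++,fast++
(s=1,f=2) a[fast]=0 → fast++
(s=1,f=3) a[fast]=0 → fast++
(s=1,f=4) a[fast]=8≠0 swap→a[1]=8 → slow++,fast++
(s=2,f=5) a[fast]=1≠0 swap→a[2]=1 → slow++,fast++
(s=3,f=6) a[fast]=0 → fast++
(s=3,f=7) a[fast]=0 → fast++
(s=3,f=8) a[fast]=8≠0 swap→a[3]=8 → slow++,fast++
(s=4,f=9) a[fast]=0 → fast++
(s=4,f=10) a[fast]=0 → fast++

[2, 8, 1, 8, 0, 0, 0, 0, 0, 0, 0]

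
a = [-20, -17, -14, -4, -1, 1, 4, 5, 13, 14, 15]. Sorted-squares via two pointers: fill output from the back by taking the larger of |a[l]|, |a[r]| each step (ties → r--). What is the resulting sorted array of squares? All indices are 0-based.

[0,10] |-20|>|15| out[10]=400 → l++
[1,10] |-17|>|15| out[9]=289 → l++
[2,10] |-14|<=|15| out[8]=225 → r--
[2,9] |-14|<=|14| out[7]=196 → r--
[2,8] |-14|>|13| out[6]=196 → l++
[3,8] |-4|<=|13| out[5]=169 → r--
[3,7] |-4|<=|5| out[4]=25 → r--
[3,6] |-4|<=|4| out[3]=16 → r--
[3,5] |-4|>|1| out[2]=16 → l++
[4,5] |-1|<=|1| out[1]=1 → r--
[4,4] |-1|<=|-1| out[0]=1 → r--

[1, 1, 16, 16, 25, 169, 196, 196, 225, 289, 400]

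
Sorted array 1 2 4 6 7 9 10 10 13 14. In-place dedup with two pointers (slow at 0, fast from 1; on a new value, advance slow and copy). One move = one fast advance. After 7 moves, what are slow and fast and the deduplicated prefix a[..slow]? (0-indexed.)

slow=0 fast=1: a[fast]=2≠a[slow]=1 write a[1]=2, slow++,fast++
slow=1 fast=2: a[fast]=4≠a[slow]=2 write a[2]=4, slow++,fast++
slow=2 fast=3: a[fast]=6≠a[slow]=4 write a[3]=6, slow++,fast++
slow=3 fast=4: a[fast]=7≠a[slow]=6 write a[4]=7, slow++,fast++
slow=4 fast=5: a[fast]=9≠a[slow]=7 write a[5]=9, slow++,fast++
slow=5 fast=6: a[fast]=10≠a[slow]=9 write a[6]=10, slow++,fast++
slow=6 fast=7: a[fast]=10=a[slow] dup, fast++

slow=6, fast=8, prefix=[1, 2, 4, 6, 7, 9, 10]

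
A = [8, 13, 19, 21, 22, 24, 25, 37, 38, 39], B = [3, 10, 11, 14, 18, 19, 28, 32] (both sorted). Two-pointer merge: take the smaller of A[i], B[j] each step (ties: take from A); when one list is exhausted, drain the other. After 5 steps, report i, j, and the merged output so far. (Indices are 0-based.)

i=0 j=0: A[i]=8>B[j]=3 take 3, j++
i=0 j=1: A[i]=8<=B[j]=10 take 8, i++
i=1 j=1: A[i]=13>B[j]=10 take 10, j++
i=1 j=2: A[i]=13>B[j]=11 take 11, j++
i=1 j=3: A[i]=13<=B[j]=14 take 13, i++

i=2, j=3, merged so far=[3, 8, 10, 11, 13]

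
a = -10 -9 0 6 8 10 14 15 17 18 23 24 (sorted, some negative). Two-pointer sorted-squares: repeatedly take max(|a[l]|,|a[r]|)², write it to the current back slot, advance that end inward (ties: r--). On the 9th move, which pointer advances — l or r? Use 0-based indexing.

[0,11] |-10|<=|24| out[11]=576 → r--
[0,10] |-10|<=|23| out[10]=529 → r--
[0,9] |-10|<=|18| out[9]=324 → r--
[0,8] |-10|<=|17| out[8]=289 → r--
[0,7] |-10|<=|15| out[7]=225 → r--
[0,6] |-10|<=|14| out[6]=196 → r--
[0,5] |-10|<=|10| out[5]=100 → r--
[0,4] |-10|>|8| out[4]=100 → l++
[1,4] |-9|>|8| out[3]=81 → l++

l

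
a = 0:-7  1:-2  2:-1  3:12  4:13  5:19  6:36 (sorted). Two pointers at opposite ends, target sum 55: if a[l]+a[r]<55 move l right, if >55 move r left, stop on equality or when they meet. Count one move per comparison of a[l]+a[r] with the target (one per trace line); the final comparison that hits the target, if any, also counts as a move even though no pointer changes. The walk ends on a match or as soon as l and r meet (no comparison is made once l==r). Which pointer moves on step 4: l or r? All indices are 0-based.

l

l=0 r=6: -7+36=29 <55, l++
l=1 r=6: -2+36=34 <55, l++
l=2 r=6: -1+36=35 <55, l++
l=3 r=6: 12+36=48 <55, l++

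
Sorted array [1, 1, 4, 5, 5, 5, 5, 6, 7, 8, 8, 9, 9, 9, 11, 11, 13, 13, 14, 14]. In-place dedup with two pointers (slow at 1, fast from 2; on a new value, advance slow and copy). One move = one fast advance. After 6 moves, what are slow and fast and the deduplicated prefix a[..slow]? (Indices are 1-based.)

slow=1 fast=2: a[fast]=1=a[slow] dup, fast++
slow=1 fast=3: a[fast]=4≠a[slow]=1 write a[2]=4, slow++,fast++
slow=2 fast=4: a[fast]=5≠a[slow]=4 write a[3]=5, slow++,fast++
slow=3 fast=5: a[fast]=5=a[slow] dup, fast++
slow=3 fast=6: a[fast]=5=a[slow] dup, fast++
slow=3 fast=7: a[fast]=5=a[slow] dup, fast++

slow=3, fast=8, prefix=[1, 4, 5]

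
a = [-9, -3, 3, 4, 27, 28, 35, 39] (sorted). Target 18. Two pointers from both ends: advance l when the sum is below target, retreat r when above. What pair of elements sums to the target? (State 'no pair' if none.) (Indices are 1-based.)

(-9, 27)

l=1 r=8: -9+39=30 >18, r--
l=1 r=7: -9+35=26 >18, r--
l=1 r=6: -9+28=19 >18, r--
l=1 r=5: -9+27=18, found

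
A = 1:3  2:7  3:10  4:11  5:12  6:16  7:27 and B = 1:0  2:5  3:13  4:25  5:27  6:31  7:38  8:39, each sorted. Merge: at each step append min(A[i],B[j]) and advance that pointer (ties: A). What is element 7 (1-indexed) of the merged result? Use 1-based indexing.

merged[7] = 12

i=1 j=1: A[i]=3>B[j]=0 take 0, j++
i=1 j=2: A[i]=3<=B[j]=5 take 3, i++
i=2 j=2: A[i]=7>B[j]=5 take 5, j++
i=2 j=3: A[i]=7<=B[j]=13 take 7, i++
i=3 j=3: A[i]=10<=B[j]=13 take 10, i++
i=4 j=3: A[i]=11<=B[j]=13 take 11, i++
i=5 j=3: A[i]=12<=B[j]=13 take 12, i++
i=6 j=3: A[i]=16>B[j]=13 take 13, j++
i=6 j=4: A[i]=16<=B[j]=25 take 16, i++
i=7 j=4: A[i]=27>B[j]=25 take 25, j++
i=7 j=5: A[i]=27<=B[j]=27 take 27, i++
i=8 j=5: A done, take B[j]=27, j++
i=8 j=6: A done, take B[j]=31, j++
i=8 j=7: A done, take B[j]=38, j++
i=8 j=8: A done, take B[j]=39, j++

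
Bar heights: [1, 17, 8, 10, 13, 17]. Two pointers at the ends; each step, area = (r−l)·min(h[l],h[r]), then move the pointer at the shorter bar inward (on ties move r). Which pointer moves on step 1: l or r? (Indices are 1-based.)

l

l=1 r=6: min(1,17)*5=5 best=5 *, l++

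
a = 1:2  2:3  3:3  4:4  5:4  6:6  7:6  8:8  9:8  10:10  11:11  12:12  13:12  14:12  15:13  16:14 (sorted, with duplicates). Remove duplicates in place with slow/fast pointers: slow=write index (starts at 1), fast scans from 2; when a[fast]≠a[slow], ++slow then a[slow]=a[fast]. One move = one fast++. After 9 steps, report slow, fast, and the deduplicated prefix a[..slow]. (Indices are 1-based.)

slow=6, fast=11, prefix=[2, 3, 4, 6, 8, 10]

slow=1 fast=2: a[fast]=3≠a[slow]=2 write a[2]=3, slow++,fast++
slow=2 fast=3: a[fast]=3=a[slow] dup, fast++
slow=2 fast=4: a[fast]=4≠a[slow]=3 write a[3]=4, slow++,fast++
slow=3 fast=5: a[fast]=4=a[slow] dup, fast++
slow=3 fast=6: a[fast]=6≠a[slow]=4 write a[4]=6, slow++,fast++
slow=4 fast=7: a[fast]=6=a[slow] dup, fast++
slow=4 fast=8: a[fast]=8≠a[slow]=6 write a[5]=8, slow++,fast++
slow=5 fast=9: a[fast]=8=a[slow] dup, fast++
slow=5 fast=10: a[fast]=10≠a[slow]=8 write a[6]=10, slow++,fast++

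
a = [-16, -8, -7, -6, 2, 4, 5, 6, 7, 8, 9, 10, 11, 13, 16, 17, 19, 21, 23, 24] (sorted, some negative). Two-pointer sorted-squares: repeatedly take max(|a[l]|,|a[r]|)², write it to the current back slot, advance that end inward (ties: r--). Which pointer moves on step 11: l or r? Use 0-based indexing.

[0,19] |-16|<=|24| out[19]=576 → r--
[0,18] |-16|<=|23| out[18]=529 → r--
[0,17] |-16|<=|21| out[17]=441 → r--
[0,16] |-16|<=|19| out[16]=361 → r--
[0,15] |-16|<=|17| out[15]=289 → r--
[0,14] |-16|<=|16| out[14]=256 → r--
[0,13] |-16|>|13| out[13]=256 → l++
[1,13] |-8|<=|13| out[12]=169 → r--
[1,12] |-8|<=|11| out[11]=121 → r--
[1,11] |-8|<=|10| out[10]=100 → r--
[1,10] |-8|<=|9| out[9]=81 → r--

r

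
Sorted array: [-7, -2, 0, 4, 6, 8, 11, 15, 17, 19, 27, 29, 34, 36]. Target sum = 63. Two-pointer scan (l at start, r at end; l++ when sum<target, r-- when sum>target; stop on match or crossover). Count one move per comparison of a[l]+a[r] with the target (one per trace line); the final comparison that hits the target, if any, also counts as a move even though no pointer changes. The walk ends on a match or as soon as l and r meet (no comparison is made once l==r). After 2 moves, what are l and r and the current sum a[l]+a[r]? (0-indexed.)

[0,13] -7+36=29 <63 → l++
[1,13] -2+36=34 <63 → l++

l=2, r=13, sum=36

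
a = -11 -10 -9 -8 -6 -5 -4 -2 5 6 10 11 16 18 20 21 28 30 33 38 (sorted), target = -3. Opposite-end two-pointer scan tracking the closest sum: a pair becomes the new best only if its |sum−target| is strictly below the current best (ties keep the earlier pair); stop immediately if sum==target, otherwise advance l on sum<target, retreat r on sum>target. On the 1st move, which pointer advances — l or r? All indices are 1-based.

[1,20] -11+38=27 d=30 * → r--

r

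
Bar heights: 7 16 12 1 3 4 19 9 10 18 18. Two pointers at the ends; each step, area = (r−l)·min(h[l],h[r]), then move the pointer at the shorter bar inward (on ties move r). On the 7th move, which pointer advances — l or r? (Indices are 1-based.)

[1,11] min(7,18)*10=70 best=70 * → l++
[2,11] min(16,18)*9=144 best=144 * → l++
[3,11] min(12,18)*8=96 best=144 → l++
[4,11] min(1,18)*7=7 best=144 → l++
[5,11] min(3,18)*6=18 best=144 → l++
[6,11] min(4,18)*5=20 best=144 → l++
[7,11] min(19,18)*4=72 best=144 → r--

r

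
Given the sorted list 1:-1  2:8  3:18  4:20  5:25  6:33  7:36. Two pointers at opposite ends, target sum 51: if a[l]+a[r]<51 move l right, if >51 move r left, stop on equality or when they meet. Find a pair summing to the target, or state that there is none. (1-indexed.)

[1,7] -1+36=35 <51 → l++
[2,7] 8+36=44 <51 → l++
[3,7] 18+36=54 >51 → r--
[3,6] 18+33=51 → found

(18, 33)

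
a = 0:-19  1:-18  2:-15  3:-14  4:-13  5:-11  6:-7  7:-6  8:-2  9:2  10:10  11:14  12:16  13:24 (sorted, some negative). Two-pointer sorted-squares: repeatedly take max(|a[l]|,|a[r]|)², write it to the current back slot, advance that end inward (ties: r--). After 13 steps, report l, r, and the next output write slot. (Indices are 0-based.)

l=8, r=8, next write slot=0

l=0 r=13: |-19|<=|24| out[13]=576, r--
l=0 r=12: |-19|>|16| out[12]=361, l++
l=1 r=12: |-18|>|16| out[11]=324, l++
l=2 r=12: |-15|<=|16| out[10]=256, r--
l=2 r=11: |-15|>|14| out[9]=225, l++
l=3 r=11: |-14|<=|14| out[8]=196, r--
l=3 r=10: |-14|>|10| out[7]=196, l++
l=4 r=10: |-13|>|10| out[6]=169, l++
l=5 r=10: |-11|>|10| out[5]=121, l++
l=6 r=10: |-7|<=|10| out[4]=100, r--
l=6 r=9: |-7|>|2| out[3]=49, l++
l=7 r=9: |-6|>|2| out[2]=36, l++
l=8 r=9: |-2|<=|2| out[1]=4, r--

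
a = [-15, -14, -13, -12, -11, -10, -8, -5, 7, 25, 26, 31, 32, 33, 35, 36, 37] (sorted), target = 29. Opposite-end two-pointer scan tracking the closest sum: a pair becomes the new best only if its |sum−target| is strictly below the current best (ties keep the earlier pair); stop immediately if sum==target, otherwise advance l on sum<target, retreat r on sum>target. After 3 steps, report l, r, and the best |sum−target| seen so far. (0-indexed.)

l=3, r=16, best |Δ|=5

l=0 r=16: -15+37=22 d=7 *, l++
l=1 r=16: -14+37=23 d=6 *, l++
l=2 r=16: -13+37=24 d=5 *, l++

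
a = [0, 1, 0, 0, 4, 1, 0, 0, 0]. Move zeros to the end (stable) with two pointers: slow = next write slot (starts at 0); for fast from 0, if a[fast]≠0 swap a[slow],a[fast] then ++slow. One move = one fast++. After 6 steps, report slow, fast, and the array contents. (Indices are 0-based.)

(s=0,f=0) a[fast]=0 → fast++
(s=0,f=1) a[fast]=1≠0 swap→a[0]=1 → slow++,fast++
(s=1,f=2) a[fast]=0 → fast++
(s=1,f=3) a[fast]=0 → fast++
(s=1,f=4) a[fast]=4≠0 swap→a[1]=4 → slow++,fast++
(s=2,f=5) a[fast]=1≠0 swap→a[2]=1 → slow++,fast++

slow=3, fast=6, a=[1, 4, 1, 0, 0, 0, 0, 0, 0]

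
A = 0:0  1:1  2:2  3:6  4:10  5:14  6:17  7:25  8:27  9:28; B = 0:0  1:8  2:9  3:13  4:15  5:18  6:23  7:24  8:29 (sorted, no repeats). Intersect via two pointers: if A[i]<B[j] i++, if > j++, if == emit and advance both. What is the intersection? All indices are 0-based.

intersection = [0]

i=0 j=0: 0==0 emit, i++,j++
i=1 j=1: 1<8, i++
i=2 j=1: 2<8, i++
i=3 j=1: 6<8, i++
i=4 j=1: 10>8, j++
i=4 j=2: 10>9, j++
i=4 j=3: 10<13, i++
i=5 j=3: 14>13, j++
i=5 j=4: 14<15, i++
i=6 j=4: 17>15, j++
i=6 j=5: 17<18, i++
i=7 j=5: 25>18, j++
i=7 j=6: 25>23, j++
i=7 j=7: 25>24, j++
i=7 j=8: 25<29, i++
i=8 j=8: 27<29, i++
i=9 j=8: 28<29, i++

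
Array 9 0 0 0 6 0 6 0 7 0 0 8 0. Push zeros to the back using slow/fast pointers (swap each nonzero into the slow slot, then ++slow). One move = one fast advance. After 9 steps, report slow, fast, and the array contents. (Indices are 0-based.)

slow=4, fast=9, a=[9, 6, 6, 7, 0, 0, 0, 0, 0, 0, 0, 8, 0]

slow=0 fast=0: a[fast]=9≠0 swap→a[0]=9, slow++,fast++
slow=1 fast=1: a[fast]=0, fast++
slow=1 fast=2: a[fast]=0, fast++
slow=1 fast=3: a[fast]=0, fast++
slow=1 fast=4: a[fast]=6≠0 swap→a[1]=6, slow++,fast++
slow=2 fast=5: a[fast]=0, fast++
slow=2 fast=6: a[fast]=6≠0 swap→a[2]=6, slow++,fast++
slow=3 fast=7: a[fast]=0, fast++
slow=3 fast=8: a[fast]=7≠0 swap→a[3]=7, slow++,fast++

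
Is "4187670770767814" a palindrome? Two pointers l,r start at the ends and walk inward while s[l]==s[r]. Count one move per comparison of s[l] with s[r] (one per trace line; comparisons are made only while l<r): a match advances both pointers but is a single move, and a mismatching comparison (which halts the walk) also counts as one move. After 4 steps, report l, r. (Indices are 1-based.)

l=5, r=12

[1,16] '4'=='4' → l++,r--
[2,15] '1'=='1' → l++,r--
[3,14] '8'=='8' → l++,r--
[4,13] '7'=='7' → l++,r--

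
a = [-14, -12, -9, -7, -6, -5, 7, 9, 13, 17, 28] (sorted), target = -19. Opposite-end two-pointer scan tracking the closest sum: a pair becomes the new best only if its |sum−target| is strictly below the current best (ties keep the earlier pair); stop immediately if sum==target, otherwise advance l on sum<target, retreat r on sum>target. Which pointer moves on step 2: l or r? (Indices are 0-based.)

r

[0,10] -14+28=14 d=33 * → r--
[0,9] -14+17=3 d=22 * → r--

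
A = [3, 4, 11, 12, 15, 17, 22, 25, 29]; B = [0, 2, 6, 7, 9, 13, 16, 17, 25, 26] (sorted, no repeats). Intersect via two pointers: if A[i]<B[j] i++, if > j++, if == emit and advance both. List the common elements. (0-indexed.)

intersection = [17, 25]

i=0 j=0: 3>0, j++
i=0 j=1: 3>2, j++
i=0 j=2: 3<6, i++
i=1 j=2: 4<6, i++
i=2 j=2: 11>6, j++
i=2 j=3: 11>7, j++
i=2 j=4: 11>9, j++
i=2 j=5: 11<13, i++
i=3 j=5: 12<13, i++
i=4 j=5: 15>13, j++
i=4 j=6: 15<16, i++
i=5 j=6: 17>16, j++
i=5 j=7: 17==17 emit, i++,j++
i=6 j=8: 22<25, i++
i=7 j=8: 25==25 emit, i++,j++
i=8 j=9: 29>26, j++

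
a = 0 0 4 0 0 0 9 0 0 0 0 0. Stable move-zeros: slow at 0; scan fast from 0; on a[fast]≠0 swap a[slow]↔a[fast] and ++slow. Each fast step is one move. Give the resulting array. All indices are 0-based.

[4, 9, 0, 0, 0, 0, 0, 0, 0, 0, 0, 0]

slow=0 fast=0: a[fast]=0, fast++
slow=0 fast=1: a[fast]=0, fast++
slow=0 fast=2: a[fast]=4≠0 swap→a[0]=4, slow++,fast++
slow=1 fast=3: a[fast]=0, fast++
slow=1 fast=4: a[fast]=0, fast++
slow=1 fast=5: a[fast]=0, fast++
slow=1 fast=6: a[fast]=9≠0 swap→a[1]=9, slow++,fast++
slow=2 fast=7: a[fast]=0, fast++
slow=2 fast=8: a[fast]=0, fast++
slow=2 fast=9: a[fast]=0, fast++
slow=2 fast=10: a[fast]=0, fast++
slow=2 fast=11: a[fast]=0, fast++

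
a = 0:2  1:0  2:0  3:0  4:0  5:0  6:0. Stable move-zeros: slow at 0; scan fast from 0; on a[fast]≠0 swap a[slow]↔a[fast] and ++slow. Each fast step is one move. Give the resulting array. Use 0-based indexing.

[2, 0, 0, 0, 0, 0, 0]

(s=0,f=0) a[fast]=2≠0 swap→a[0]=2 → slow++,fast++
(s=1,f=1) a[fast]=0 → fast++
(s=1,f=2) a[fast]=0 → fast++
(s=1,f=3) a[fast]=0 → fast++
(s=1,f=4) a[fast]=0 → fast++
(s=1,f=5) a[fast]=0 → fast++
(s=1,f=6) a[fast]=0 → fast++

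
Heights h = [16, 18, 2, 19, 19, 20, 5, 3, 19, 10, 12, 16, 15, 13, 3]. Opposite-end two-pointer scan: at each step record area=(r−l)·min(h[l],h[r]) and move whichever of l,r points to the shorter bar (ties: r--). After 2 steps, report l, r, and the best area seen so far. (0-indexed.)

[0,14] min(16,3)*14=42 best=42 * → r--
[0,13] min(16,13)*13=169 best=169 * → r--

l=0, r=12, best area=169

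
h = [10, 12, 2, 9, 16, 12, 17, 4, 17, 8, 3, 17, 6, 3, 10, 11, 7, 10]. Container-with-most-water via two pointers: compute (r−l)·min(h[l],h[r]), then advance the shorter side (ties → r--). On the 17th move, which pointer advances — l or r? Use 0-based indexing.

r

l=0 r=17: min(10,10)*17=170 best=170 *, r--
l=0 r=16: min(10,7)*16=112 best=170, r--
l=0 r=15: min(10,11)*15=150 best=170, l++
l=1 r=15: min(12,11)*14=154 best=170, r--
l=1 r=14: min(12,10)*13=130 best=170, r--
l=1 r=13: min(12,3)*12=36 best=170, r--
l=1 r=12: min(12,6)*11=66 best=170, r--
l=1 r=11: min(12,17)*10=120 best=170, l++
l=2 r=11: min(2,17)*9=18 best=170, l++
l=3 r=11: min(9,17)*8=72 best=170, l++
l=4 r=11: min(16,17)*7=112 best=170, l++
l=5 r=11: min(12,17)*6=72 best=170, l++
l=6 r=11: min(17,17)*5=85 best=170, r--
l=6 r=10: min(17,3)*4=12 best=170, r--
l=6 r=9: min(17,8)*3=24 best=170, r--
l=6 r=8: min(17,17)*2=34 best=170, r--
l=6 r=7: min(17,4)*1=4 best=170, r--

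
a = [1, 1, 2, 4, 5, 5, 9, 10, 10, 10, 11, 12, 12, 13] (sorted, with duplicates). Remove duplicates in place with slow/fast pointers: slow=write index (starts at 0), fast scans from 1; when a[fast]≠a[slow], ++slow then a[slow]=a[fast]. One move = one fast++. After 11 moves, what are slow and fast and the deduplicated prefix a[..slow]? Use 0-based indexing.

slow=7, fast=12, prefix=[1, 2, 4, 5, 9, 10, 11, 12]

(s=0,f=1) a[fast]=1=a[slow] dup → fast++
(s=0,f=2) a[fast]=2≠a[slow]=1 write a[1]=2 → slow++,fast++
(s=1,f=3) a[fast]=4≠a[slow]=2 write a[2]=4 → slow++,fast++
(s=2,f=4) a[fast]=5≠a[slow]=4 write a[3]=5 → slow++,fast++
(s=3,f=5) a[fast]=5=a[slow] dup → fast++
(s=3,f=6) a[fast]=9≠a[slow]=5 write a[4]=9 → slow++,fast++
(s=4,f=7) a[fast]=10≠a[slow]=9 write a[5]=10 → slow++,fast++
(s=5,f=8) a[fast]=10=a[slow] dup → fast++
(s=5,f=9) a[fast]=10=a[slow] dup → fast++
(s=5,f=10) a[fast]=11≠a[slow]=10 write a[6]=11 → slow++,fast++
(s=6,f=11) a[fast]=12≠a[slow]=11 write a[7]=12 → slow++,fast++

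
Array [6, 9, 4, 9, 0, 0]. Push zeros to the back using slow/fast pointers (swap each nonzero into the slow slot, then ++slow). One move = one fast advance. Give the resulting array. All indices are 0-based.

(s=0,f=0) a[fast]=6≠0 swap→a[0]=6 → slow++,fast++
(s=1,f=1) a[fast]=9≠0 swap→a[1]=9 → slow++,fast++
(s=2,f=2) a[fast]=4≠0 swap→a[2]=4 → slow++,fast++
(s=3,f=3) a[fast]=9≠0 swap→a[3]=9 → slow++,fast++
(s=4,f=4) a[fast]=0 → fast++
(s=4,f=5) a[fast]=0 → fast++

[6, 9, 4, 9, 0, 0]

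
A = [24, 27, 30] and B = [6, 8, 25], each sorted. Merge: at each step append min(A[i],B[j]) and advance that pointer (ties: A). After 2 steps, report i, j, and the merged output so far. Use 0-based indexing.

i=0, j=2, merged so far=[6, 8]

i=0 j=0: A[i]=24>B[j]=6 take 6, j++
i=0 j=1: A[i]=24>B[j]=8 take 8, j++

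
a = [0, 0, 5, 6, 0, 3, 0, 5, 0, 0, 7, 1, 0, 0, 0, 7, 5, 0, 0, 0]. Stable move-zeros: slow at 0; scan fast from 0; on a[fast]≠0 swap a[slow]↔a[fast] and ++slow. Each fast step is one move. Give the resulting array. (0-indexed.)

(s=0,f=0) a[fast]=0 → fast++
(s=0,f=1) a[fast]=0 → fast++
(s=0,f=2) a[fast]=5≠0 swap→a[0]=5 → slow++,fast++
(s=1,f=3) a[fast]=6≠0 swap→a[1]=6 → slow++,fast++
(s=2,f=4) a[fast]=0 → fast++
(s=2,f=5) a[fast]=3≠0 swap→a[2]=3 → slow++,fast++
(s=3,f=6) a[fast]=0 → fast++
(s=3,f=7) a[fast]=5≠0 swap→a[3]=5 → slow++,fast++
(s=4,f=8) a[fast]=0 → fast++
(s=4,f=9) a[fast]=0 → fast++
(s=4,f=10) a[fast]=7≠0 swap→a[4]=7 → slow++,fast++
(s=5,f=11) a[fast]=1≠0 swap→a[5]=1 → slow++,fast++
(s=6,f=12) a[fast]=0 → fast++
(s=6,f=13) a[fast]=0 → fast++
(s=6,f=14) a[fast]=0 → fast++
(s=6,f=15) a[fast]=7≠0 swap→a[6]=7 → slow++,fast++
(s=7,f=16) a[fast]=5≠0 swap→a[7]=5 → slow++,fast++
(s=8,f=17) a[fast]=0 → fast++
(s=8,f=18) a[fast]=0 → fast++
(s=8,f=19) a[fast]=0 → fast++

[5, 6, 3, 5, 7, 1, 7, 5, 0, 0, 0, 0, 0, 0, 0, 0, 0, 0, 0, 0]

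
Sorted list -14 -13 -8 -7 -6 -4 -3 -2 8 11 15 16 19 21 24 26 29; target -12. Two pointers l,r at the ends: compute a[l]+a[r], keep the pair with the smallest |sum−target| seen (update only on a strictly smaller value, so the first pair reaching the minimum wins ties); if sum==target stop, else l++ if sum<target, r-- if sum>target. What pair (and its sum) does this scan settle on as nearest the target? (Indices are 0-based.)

l=0 r=16: -14+29=15 d=27 *, r--
l=0 r=15: -14+26=12 d=24 *, r--
l=0 r=14: -14+24=10 d=22 *, r--
l=0 r=13: -14+21=7 d=19 *, r--
l=0 r=12: -14+19=5 d=17 *, r--
l=0 r=11: -14+16=2 d=14 *, r--
l=0 r=10: -14+15=1 d=13 *, r--
l=0 r=9: -14+11=-3 d=9 *, r--
l=0 r=8: -14+8=-6 d=6 *, r--
l=0 r=7: -14+-2=-16 d=4 *, l++
l=1 r=7: -13+-2=-15 d=3 *, l++
l=2 r=7: -8+-2=-10 d=2 *, r--
l=2 r=6: -8+-3=-11 d=1 *, r--
l=2 r=5: -8+-4=-12 d=0 *, stop

pair (-8, -4) with sum -12 (|Δ|=0)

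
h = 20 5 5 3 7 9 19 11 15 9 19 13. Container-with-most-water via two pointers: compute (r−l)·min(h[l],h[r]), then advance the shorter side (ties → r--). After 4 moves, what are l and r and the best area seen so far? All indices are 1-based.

l=1, r=8, best area=190

l=1 r=12: min(20,13)*11=143 best=143 *, r--
l=1 r=11: min(20,19)*10=190 best=190 *, r--
l=1 r=10: min(20,9)*9=81 best=190, r--
l=1 r=9: min(20,15)*8=120 best=190, r--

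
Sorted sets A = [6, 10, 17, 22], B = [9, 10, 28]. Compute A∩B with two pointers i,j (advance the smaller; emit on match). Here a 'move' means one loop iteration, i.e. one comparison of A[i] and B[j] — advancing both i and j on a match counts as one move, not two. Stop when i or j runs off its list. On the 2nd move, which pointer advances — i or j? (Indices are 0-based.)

j

[i=0,j=0] 6<9 → i++
[i=1,j=0] 10>9 → j++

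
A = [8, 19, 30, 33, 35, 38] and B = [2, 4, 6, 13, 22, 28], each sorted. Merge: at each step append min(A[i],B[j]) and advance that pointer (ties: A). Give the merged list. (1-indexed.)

i=1 j=1: A[i]=8>B[j]=2 take 2, j++
i=1 j=2: A[i]=8>B[j]=4 take 4, j++
i=1 j=3: A[i]=8>B[j]=6 take 6, j++
i=1 j=4: A[i]=8<=B[j]=13 take 8, i++
i=2 j=4: A[i]=19>B[j]=13 take 13, j++
i=2 j=5: A[i]=19<=B[j]=22 take 19, i++
i=3 j=5: A[i]=30>B[j]=22 take 22, j++
i=3 j=6: A[i]=30>B[j]=28 take 28, j++
i=3 j=7: B done, take A[i]=30, i++
i=4 j=7: B done, take A[i]=33, i++
i=5 j=7: B done, take A[i]=35, i++
i=6 j=7: B done, take A[i]=38, i++

[2, 4, 6, 8, 13, 19, 22, 28, 30, 33, 35, 38]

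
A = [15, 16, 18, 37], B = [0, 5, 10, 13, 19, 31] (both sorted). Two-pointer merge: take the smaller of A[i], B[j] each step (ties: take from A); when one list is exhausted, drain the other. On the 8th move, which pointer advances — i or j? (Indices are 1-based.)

i=1 j=1: A[i]=15>B[j]=0 take 0, j++
i=1 j=2: A[i]=15>B[j]=5 take 5, j++
i=1 j=3: A[i]=15>B[j]=10 take 10, j++
i=1 j=4: A[i]=15>B[j]=13 take 13, j++
i=1 j=5: A[i]=15<=B[j]=19 take 15, i++
i=2 j=5: A[i]=16<=B[j]=19 take 16, i++
i=3 j=5: A[i]=18<=B[j]=19 take 18, i++
i=4 j=5: A[i]=37>B[j]=19 take 19, j++

j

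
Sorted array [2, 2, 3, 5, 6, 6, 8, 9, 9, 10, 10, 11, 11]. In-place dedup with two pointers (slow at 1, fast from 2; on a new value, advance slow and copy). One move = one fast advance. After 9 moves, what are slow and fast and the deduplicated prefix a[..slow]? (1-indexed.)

slow=7, fast=11, prefix=[2, 3, 5, 6, 8, 9, 10]

slow=1 fast=2: a[fast]=2=a[slow] dup, fast++
slow=1 fast=3: a[fast]=3≠a[slow]=2 write a[2]=3, slow++,fast++
slow=2 fast=4: a[fast]=5≠a[slow]=3 write a[3]=5, slow++,fast++
slow=3 fast=5: a[fast]=6≠a[slow]=5 write a[4]=6, slow++,fast++
slow=4 fast=6: a[fast]=6=a[slow] dup, fast++
slow=4 fast=7: a[fast]=8≠a[slow]=6 write a[5]=8, slow++,fast++
slow=5 fast=8: a[fast]=9≠a[slow]=8 write a[6]=9, slow++,fast++
slow=6 fast=9: a[fast]=9=a[slow] dup, fast++
slow=6 fast=10: a[fast]=10≠a[slow]=9 write a[7]=10, slow++,fast++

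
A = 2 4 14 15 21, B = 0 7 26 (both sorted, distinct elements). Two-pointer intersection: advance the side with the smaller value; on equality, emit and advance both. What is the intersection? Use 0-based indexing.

[i=0,j=0] 2>0 → j++
[i=0,j=1] 2<7 → i++
[i=1,j=1] 4<7 → i++
[i=2,j=1] 14>7 → j++
[i=2,j=2] 14<26 → i++
[i=3,j=2] 15<26 → i++
[i=4,j=2] 21<26 → i++

intersection = []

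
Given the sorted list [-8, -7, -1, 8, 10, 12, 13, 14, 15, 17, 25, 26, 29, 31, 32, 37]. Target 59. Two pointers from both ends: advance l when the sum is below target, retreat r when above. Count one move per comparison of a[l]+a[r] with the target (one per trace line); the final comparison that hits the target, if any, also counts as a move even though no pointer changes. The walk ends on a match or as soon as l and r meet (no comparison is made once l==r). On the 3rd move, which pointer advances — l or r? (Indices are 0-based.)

l=0 r=15: -8+37=29 <59, l++
l=1 r=15: -7+37=30 <59, l++
l=2 r=15: -1+37=36 <59, l++

l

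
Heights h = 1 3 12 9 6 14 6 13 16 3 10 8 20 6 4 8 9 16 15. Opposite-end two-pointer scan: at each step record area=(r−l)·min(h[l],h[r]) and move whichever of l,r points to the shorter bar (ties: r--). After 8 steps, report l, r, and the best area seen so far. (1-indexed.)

[1,19] min(1,15)*18=18 best=18 * → l++
[2,19] min(3,15)*17=51 best=51 * → l++
[3,19] min(12,15)*16=192 best=192 * → l++
[4,19] min(9,15)*15=135 best=192 → l++
[5,19] min(6,15)*14=84 best=192 → l++
[6,19] min(14,15)*13=182 best=192 → l++
[7,19] min(6,15)*12=72 best=192 → l++
[8,19] min(13,15)*11=143 best=192 → l++

l=9, r=19, best area=192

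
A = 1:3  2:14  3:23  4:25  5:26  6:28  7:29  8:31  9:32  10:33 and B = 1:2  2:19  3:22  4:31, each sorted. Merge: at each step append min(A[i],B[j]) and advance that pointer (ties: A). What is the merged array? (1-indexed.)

[i=1,j=1] A[i]=3>B[j]=2 take 2 → j++
[i=1,j=2] A[i]=3<=B[j]=19 take 3 → i++
[i=2,j=2] A[i]=14<=B[j]=19 take 14 → i++
[i=3,j=2] A[i]=23>B[j]=19 take 19 → j++
[i=3,j=3] A[i]=23>B[j]=22 take 22 → j++
[i=3,j=4] A[i]=23<=B[j]=31 take 23 → i++
[i=4,j=4] A[i]=25<=B[j]=31 take 25 → i++
[i=5,j=4] A[i]=26<=B[j]=31 take 26 → i++
[i=6,j=4] A[i]=28<=B[j]=31 take 28 → i++
[i=7,j=4] A[i]=29<=B[j]=31 take 29 → i++
[i=8,j=4] A[i]=31<=B[j]=31 take 31 → i++
[i=9,j=4] A[i]=32>B[j]=31 take 31 → j++
[i=9,j=5] B done, take A[i]=32 → i++
[i=10,j=5] B done, take A[i]=33 → i++

[2, 3, 14, 19, 22, 23, 25, 26, 28, 29, 31, 31, 32, 33]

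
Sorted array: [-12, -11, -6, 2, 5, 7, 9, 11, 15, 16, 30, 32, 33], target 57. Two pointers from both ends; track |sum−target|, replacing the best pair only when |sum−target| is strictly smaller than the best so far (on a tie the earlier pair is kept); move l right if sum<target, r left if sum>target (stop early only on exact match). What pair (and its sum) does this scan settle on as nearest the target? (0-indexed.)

l=0 r=12: -12+33=21 d=36 *, l++
l=1 r=12: -11+33=22 d=35 *, l++
l=2 r=12: -6+33=27 d=30 *, l++
l=3 r=12: 2+33=35 d=22 *, l++
l=4 r=12: 5+33=38 d=19 *, l++
l=5 r=12: 7+33=40 d=17 *, l++
l=6 r=12: 9+33=42 d=15 *, l++
l=7 r=12: 11+33=44 d=13 *, l++
l=8 r=12: 15+33=48 d=9 *, l++
l=9 r=12: 16+33=49 d=8 *, l++
l=10 r=12: 30+33=63 d=6 *, r--
l=10 r=11: 30+32=62 d=5 *, r--

pair (30, 32) with sum 62 (|Δ|=5)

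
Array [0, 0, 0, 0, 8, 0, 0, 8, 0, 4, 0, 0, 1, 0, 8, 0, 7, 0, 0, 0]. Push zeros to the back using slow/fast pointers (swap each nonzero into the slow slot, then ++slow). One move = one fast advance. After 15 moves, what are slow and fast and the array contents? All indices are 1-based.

slow=1 fast=1: a[fast]=0, fast++
slow=1 fast=2: a[fast]=0, fast++
slow=1 fast=3: a[fast]=0, fast++
slow=1 fast=4: a[fast]=0, fast++
slow=1 fast=5: a[fast]=8≠0 swap→a[1]=8, slow++,fast++
slow=2 fast=6: a[fast]=0, fast++
slow=2 fast=7: a[fast]=0, fast++
slow=2 fast=8: a[fast]=8≠0 swap→a[2]=8, slow++,fast++
slow=3 fast=9: a[fast]=0, fast++
slow=3 fast=10: a[fast]=4≠0 swap→a[3]=4, slow++,fast++
slow=4 fast=11: a[fast]=0, fast++
slow=4 fast=12: a[fast]=0, fast++
slow=4 fast=13: a[fast]=1≠0 swap→a[4]=1, slow++,fast++
slow=5 fast=14: a[fast]=0, fast++
slow=5 fast=15: a[fast]=8≠0 swap→a[5]=8, slow++,fast++

slow=6, fast=16, a=[8, 8, 4, 1, 8, 0, 0, 0, 0, 0, 0, 0, 0, 0, 0, 0, 7, 0, 0, 0]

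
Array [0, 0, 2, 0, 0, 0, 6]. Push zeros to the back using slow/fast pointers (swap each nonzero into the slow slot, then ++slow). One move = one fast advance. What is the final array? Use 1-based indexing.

slow=1 fast=1: a[fast]=0, fast++
slow=1 fast=2: a[fast]=0, fast++
slow=1 fast=3: a[fast]=2≠0 swap→a[1]=2, slow++,fast++
slow=2 fast=4: a[fast]=0, fast++
slow=2 fast=5: a[fast]=0, fast++
slow=2 fast=6: a[fast]=0, fast++
slow=2 fast=7: a[fast]=6≠0 swap→a[2]=6, slow++,fast++

[2, 6, 0, 0, 0, 0, 0]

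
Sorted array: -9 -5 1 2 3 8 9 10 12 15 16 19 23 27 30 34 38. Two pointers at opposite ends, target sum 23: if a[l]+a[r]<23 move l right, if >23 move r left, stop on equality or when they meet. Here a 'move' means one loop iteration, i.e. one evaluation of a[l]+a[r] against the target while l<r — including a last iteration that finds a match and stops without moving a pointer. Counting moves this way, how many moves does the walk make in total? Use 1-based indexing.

l=1 r=17: -9+38=29 >23, r--
l=1 r=16: -9+34=25 >23, r--
l=1 r=15: -9+30=21 <23, l++
l=2 r=15: -5+30=25 >23, r--
l=2 r=14: -5+27=22 <23, l++
l=3 r=14: 1+27=28 >23, r--
l=3 r=13: 1+23=24 >23, r--
l=3 r=12: 1+19=20 <23, l++
l=4 r=12: 2+19=21 <23, l++
l=5 r=12: 3+19=22 <23, l++
l=6 r=12: 8+19=27 >23, r--
l=6 r=11: 8+16=24 >23, r--
l=6 r=10: 8+15=23, found

13 moves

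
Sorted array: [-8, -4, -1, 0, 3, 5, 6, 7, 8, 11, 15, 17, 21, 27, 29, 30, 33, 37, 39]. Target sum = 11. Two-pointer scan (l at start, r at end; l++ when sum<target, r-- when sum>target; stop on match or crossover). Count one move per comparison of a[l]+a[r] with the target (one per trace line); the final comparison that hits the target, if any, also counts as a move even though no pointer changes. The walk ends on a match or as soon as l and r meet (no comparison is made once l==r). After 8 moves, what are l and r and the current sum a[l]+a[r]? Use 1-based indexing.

[1,19] -8+39=31 >11 → r--
[1,18] -8+37=29 >11 → r--
[1,17] -8+33=25 >11 → r--
[1,16] -8+30=22 >11 → r--
[1,15] -8+29=21 >11 → r--
[1,14] -8+27=19 >11 → r--
[1,13] -8+21=13 >11 → r--
[1,12] -8+17=9 <11 → l++

l=2, r=12, sum=13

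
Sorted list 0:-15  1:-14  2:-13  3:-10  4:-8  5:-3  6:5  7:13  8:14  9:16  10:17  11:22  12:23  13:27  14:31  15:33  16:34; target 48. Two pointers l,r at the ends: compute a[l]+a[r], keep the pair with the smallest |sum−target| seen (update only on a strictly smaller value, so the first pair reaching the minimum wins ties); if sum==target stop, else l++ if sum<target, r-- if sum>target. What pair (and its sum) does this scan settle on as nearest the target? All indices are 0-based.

pair (14, 34) with sum 48 (|Δ|=0)

[0,16] -15+34=19 d=29 * → l++
[1,16] -14+34=20 d=28 * → l++
[2,16] -13+34=21 d=27 * → l++
[3,16] -10+34=24 d=24 * → l++
[4,16] -8+34=26 d=22 * → l++
[5,16] -3+34=31 d=17 * → l++
[6,16] 5+34=39 d=9 * → l++
[7,16] 13+34=47 d=1 * → l++
[8,16] 14+34=48 d=0 * → stop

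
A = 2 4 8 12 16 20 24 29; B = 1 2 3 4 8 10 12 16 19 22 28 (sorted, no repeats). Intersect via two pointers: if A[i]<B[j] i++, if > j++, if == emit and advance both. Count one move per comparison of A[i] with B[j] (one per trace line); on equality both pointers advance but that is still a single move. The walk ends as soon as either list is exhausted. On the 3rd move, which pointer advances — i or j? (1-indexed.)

[i=1,j=1] 2>1 → j++
[i=1,j=2] 2==2 emit → i++,j++
[i=2,j=3] 4>3 → j++

j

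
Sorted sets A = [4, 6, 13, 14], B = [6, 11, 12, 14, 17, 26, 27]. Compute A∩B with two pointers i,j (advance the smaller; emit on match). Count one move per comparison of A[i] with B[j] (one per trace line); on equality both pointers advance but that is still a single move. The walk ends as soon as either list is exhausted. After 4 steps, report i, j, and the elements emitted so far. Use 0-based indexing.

i=0 j=0: 4<6, i++
i=1 j=0: 6==6 emit, i++,j++
i=2 j=1: 13>11, j++
i=2 j=2: 13>12, j++

i=2, j=3, emitted=[6]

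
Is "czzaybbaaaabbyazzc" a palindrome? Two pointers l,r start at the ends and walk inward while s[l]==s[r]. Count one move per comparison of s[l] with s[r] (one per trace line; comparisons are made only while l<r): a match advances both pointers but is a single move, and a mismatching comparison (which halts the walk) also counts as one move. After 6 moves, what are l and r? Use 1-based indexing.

l=1 r=18: 'c'=='c', l++,r--
l=2 r=17: 'z'=='z', l++,r--
l=3 r=16: 'z'=='z', l++,r--
l=4 r=15: 'a'=='a', l++,r--
l=5 r=14: 'y'=='y', l++,r--
l=6 r=13: 'b'=='b', l++,r--

l=7, r=12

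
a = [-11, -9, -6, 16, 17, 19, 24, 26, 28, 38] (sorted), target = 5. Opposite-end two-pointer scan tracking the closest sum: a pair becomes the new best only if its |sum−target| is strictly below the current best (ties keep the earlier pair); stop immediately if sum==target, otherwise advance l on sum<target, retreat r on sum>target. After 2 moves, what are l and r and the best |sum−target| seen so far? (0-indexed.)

l=0 r=9: -11+38=27 d=22 *, r--
l=0 r=8: -11+28=17 d=12 *, r--

l=0, r=7, best |Δ|=12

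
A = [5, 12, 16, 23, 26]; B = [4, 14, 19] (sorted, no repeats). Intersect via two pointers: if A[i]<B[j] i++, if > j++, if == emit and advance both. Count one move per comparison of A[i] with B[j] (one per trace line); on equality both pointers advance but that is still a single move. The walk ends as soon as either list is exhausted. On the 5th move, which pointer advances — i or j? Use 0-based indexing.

i

i=0 j=0: 5>4, j++
i=0 j=1: 5<14, i++
i=1 j=1: 12<14, i++
i=2 j=1: 16>14, j++
i=2 j=2: 16<19, i++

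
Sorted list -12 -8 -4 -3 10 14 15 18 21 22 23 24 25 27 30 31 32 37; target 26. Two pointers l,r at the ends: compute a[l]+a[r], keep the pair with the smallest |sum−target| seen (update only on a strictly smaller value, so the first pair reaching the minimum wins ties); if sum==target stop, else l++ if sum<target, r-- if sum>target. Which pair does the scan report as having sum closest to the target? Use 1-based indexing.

pair (-4, 30) with sum 26 (|Δ|=0)

l=1 r=18: -12+37=25 d=1 *, l++
l=2 r=18: -8+37=29 d=3, r--
l=2 r=17: -8+32=24 d=2, l++
l=3 r=17: -4+32=28 d=2, r--
l=3 r=16: -4+31=27 d=1, r--
l=3 r=15: -4+30=26 d=0 *, stop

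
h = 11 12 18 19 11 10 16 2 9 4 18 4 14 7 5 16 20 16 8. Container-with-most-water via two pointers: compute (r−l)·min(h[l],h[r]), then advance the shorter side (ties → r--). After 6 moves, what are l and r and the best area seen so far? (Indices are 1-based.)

l=5, r=17, best area=252

[1,19] min(11,8)*18=144 best=144 * → r--
[1,18] min(11,16)*17=187 best=187 * → l++
[2,18] min(12,16)*16=192 best=192 * → l++
[3,18] min(18,16)*15=240 best=240 * → r--
[3,17] min(18,20)*14=252 best=252 * → l++
[4,17] min(19,20)*13=247 best=252 → l++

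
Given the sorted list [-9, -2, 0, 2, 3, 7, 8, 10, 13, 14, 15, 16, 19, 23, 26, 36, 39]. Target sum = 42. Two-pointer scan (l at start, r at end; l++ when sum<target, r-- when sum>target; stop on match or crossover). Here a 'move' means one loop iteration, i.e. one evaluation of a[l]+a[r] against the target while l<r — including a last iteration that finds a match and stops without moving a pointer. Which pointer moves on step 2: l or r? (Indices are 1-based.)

l

[1,17] -9+39=30 <42 → l++
[2,17] -2+39=37 <42 → l++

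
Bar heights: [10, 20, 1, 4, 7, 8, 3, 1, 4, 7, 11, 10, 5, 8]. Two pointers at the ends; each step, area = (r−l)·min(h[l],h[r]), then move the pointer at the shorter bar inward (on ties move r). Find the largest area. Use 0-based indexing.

max area = 110

[0,13] min(10,8)*13=104 best=104 * → r--
[0,12] min(10,5)*12=60 best=104 → r--
[0,11] min(10,10)*11=110 best=110 * → r--
[0,10] min(10,11)*10=100 best=110 → l++
[1,10] min(20,11)*9=99 best=110 → r--
[1,9] min(20,7)*8=56 best=110 → r--
[1,8] min(20,4)*7=28 best=110 → r--
[1,7] min(20,1)*6=6 best=110 → r--
[1,6] min(20,3)*5=15 best=110 → r--
[1,5] min(20,8)*4=32 best=110 → r--
[1,4] min(20,7)*3=21 best=110 → r--
[1,3] min(20,4)*2=8 best=110 → r--
[1,2] min(20,1)*1=1 best=110 → r--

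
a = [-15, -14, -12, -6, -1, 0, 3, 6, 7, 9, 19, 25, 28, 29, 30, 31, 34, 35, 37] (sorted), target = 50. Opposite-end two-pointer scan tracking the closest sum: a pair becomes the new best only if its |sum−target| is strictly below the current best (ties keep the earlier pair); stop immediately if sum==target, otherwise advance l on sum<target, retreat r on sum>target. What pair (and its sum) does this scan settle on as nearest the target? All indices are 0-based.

pair (19, 31) with sum 50 (|Δ|=0)

l=0 r=18: -15+37=22 d=28 *, l++
l=1 r=18: -14+37=23 d=27 *, l++
l=2 r=18: -12+37=25 d=25 *, l++
l=3 r=18: -6+37=31 d=19 *, l++
l=4 r=18: -1+37=36 d=14 *, l++
l=5 r=18: 0+37=37 d=13 *, l++
l=6 r=18: 3+37=40 d=10 *, l++
l=7 r=18: 6+37=43 d=7 *, l++
l=8 r=18: 7+37=44 d=6 *, l++
l=9 r=18: 9+37=46 d=4 *, l++
l=10 r=18: 19+37=56 d=6, r--
l=10 r=17: 19+35=54 d=4, r--
l=10 r=16: 19+34=53 d=3 *, r--
l=10 r=15: 19+31=50 d=0 *, stop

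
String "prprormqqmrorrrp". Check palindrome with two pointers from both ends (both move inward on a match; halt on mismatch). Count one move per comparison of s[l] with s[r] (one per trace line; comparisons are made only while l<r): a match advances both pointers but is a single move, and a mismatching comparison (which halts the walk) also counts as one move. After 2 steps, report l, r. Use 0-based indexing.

l=2, r=13

[0,15] 'p'=='p' → l++,r--
[1,14] 'r'=='r' → l++,r--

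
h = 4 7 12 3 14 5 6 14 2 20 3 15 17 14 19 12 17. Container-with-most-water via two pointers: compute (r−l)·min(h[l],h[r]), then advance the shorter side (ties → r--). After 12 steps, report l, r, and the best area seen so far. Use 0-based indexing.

[0,16] min(4,17)*16=64 best=64 * → l++
[1,16] min(7,17)*15=105 best=105 * → l++
[2,16] min(12,17)*14=168 best=168 * → l++
[3,16] min(3,17)*13=39 best=168 → l++
[4,16] min(14,17)*12=168 best=168 → l++
[5,16] min(5,17)*11=55 best=168 → l++
[6,16] min(6,17)*10=60 best=168 → l++
[7,16] min(14,17)*9=126 best=168 → l++
[8,16] min(2,17)*8=16 best=168 → l++
[9,16] min(20,17)*7=119 best=168 → r--
[9,15] min(20,12)*6=72 best=168 → r--
[9,14] min(20,19)*5=95 best=168 → r--

l=9, r=13, best area=168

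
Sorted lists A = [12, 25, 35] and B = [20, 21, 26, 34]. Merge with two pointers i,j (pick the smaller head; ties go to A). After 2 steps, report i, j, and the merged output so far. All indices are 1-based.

i=1 j=1: A[i]=12<=B[j]=20 take 12, i++
i=2 j=1: A[i]=25>B[j]=20 take 20, j++

i=2, j=2, merged so far=[12, 20]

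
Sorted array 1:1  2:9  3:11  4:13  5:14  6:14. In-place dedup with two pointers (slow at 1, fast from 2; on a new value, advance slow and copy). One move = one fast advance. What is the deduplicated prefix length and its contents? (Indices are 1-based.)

length 5; prefix = [1, 9, 11, 13, 14]

slow=1 fast=2: a[fast]=9≠a[slow]=1 write a[2]=9, slow++,fast++
slow=2 fast=3: a[fast]=11≠a[slow]=9 write a[3]=11, slow++,fast++
slow=3 fast=4: a[fast]=13≠a[slow]=11 write a[4]=13, slow++,fast++
slow=4 fast=5: a[fast]=14≠a[slow]=13 write a[5]=14, slow++,fast++
slow=5 fast=6: a[fast]=14=a[slow] dup, fast++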